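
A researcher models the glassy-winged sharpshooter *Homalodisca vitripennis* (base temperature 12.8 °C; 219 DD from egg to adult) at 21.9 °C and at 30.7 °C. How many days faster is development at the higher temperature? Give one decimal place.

At 21.9 °C: 219 / (21.9 − 12.8) = 219 / 9.1 = 24.066 d.
At 30.7 °C: 219 / (30.7 − 12.8) = 219 / 17.9 = 12.235 d.
Difference = |24.066 − 12.235| = 11.831 ≈ 11.8 days.

11.8 days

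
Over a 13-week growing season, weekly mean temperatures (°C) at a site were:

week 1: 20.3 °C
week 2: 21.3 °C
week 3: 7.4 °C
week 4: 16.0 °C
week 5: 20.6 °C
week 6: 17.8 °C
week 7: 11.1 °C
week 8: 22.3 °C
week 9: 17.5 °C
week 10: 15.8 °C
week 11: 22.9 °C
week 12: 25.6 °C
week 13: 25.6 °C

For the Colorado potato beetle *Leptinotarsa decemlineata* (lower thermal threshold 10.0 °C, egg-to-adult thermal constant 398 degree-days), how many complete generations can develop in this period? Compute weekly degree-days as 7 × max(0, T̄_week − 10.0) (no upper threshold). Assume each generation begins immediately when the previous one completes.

2 generations

Weekly DD (7 × max(0, T̄ − 10.0)): 72.1, 79.1, 0.0, 42.0, 74.2, 54.6, 7.7, 86.1, 52.5, 40.6, 90.3, 109.2, 109.2.
Season total = 817.6 DD.
Complete generations = ⌊817.6 / 398⌋ = 2.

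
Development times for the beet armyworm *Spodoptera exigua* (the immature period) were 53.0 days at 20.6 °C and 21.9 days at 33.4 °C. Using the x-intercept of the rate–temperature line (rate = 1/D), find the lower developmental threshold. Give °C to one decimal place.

Equal thermal constants: D₁(T₁ − T_b) = D₂(T₂ − T_b).
53.0·(20.6 − T_b) = 21.9·(33.4 − T_b)
T_b = (53.0·20.6 − 21.9·33.4) / (53.0 − 21.9) = 360.34 / 31.1 = 11.586 °C ≈ 11.6 °C.

11.6 °C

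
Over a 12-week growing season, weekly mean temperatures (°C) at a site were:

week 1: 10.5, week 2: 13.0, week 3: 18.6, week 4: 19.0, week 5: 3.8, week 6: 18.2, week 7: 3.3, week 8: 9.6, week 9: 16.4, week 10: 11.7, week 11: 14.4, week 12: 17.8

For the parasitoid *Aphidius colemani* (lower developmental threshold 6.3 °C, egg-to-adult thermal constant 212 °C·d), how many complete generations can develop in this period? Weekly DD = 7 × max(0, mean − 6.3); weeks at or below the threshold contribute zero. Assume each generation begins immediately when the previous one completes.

Weekly DD (7 × max(0, T̄ − 6.3)): 29.4, 46.9, 86.1, 88.9, 0.0, 83.3, 0.0, 23.1, 70.7, 37.8, 56.7, 80.5.
Season total = 603.4 DD.
Complete generations = ⌊603.4 / 212⌋ = 2.

2 generations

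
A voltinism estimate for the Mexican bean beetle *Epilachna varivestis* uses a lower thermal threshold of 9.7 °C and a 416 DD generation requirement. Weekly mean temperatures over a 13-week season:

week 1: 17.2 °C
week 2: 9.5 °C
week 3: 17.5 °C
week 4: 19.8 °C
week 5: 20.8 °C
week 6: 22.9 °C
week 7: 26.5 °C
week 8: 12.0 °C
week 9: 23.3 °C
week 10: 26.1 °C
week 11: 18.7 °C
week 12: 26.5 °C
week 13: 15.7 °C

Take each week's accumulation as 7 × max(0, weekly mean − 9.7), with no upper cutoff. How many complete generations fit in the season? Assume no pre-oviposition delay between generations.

2 generations

Weekly DD (7 × max(0, T̄ − 9.7)): 52.5, 0.0, 54.6, 70.7, 77.7, 92.4, 117.6, 16.1, 95.2, 114.8, 63.0, 117.6, 42.0.
Season total = 914.2 DD.
Complete generations = ⌊914.2 / 416⌋ = 2.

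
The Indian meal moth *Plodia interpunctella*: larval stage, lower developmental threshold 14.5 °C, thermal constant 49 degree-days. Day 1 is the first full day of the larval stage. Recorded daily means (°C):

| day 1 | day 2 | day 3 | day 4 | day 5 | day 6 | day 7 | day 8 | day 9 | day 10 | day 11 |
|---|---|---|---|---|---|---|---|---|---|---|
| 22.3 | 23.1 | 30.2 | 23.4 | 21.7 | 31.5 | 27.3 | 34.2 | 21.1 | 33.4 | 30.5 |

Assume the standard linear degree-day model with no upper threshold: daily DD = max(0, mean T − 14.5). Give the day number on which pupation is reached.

day 6

Daily DD above 14.5 °C: 7.8, 8.6, 15.7, 8.9, 7.2, 17.0, 12.8, 19.7, 6.6, 18.9, 16.0.
Cumulative: 7.8, 16.4, 32.1, 41.0, 48.2, 65.2, 78.0, 97.7, 104.3, 123.2, 139.2.
The total first reaches 49 DD on day 6.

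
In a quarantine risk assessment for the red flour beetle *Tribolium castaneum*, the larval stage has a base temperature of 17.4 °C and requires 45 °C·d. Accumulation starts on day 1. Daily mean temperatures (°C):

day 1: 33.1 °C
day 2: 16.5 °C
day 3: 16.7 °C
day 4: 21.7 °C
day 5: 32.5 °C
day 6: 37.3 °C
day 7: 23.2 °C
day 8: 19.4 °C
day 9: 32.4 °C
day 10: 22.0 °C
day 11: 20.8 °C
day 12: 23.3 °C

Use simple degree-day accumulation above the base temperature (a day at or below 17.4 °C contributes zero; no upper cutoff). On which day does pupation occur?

day 6

Daily DD above 17.4 °C: 15.7, 0.0, 0.0, 4.3, 15.1, 19.9, 5.8, 2.0, 15.0, 4.6, 3.4, 5.9.
Cumulative: 15.7, 15.7, 15.7, 20.0, 35.1, 55.0, 60.8, 62.8, 77.8, 82.4, 85.8, 91.7.
The total first reaches 45 DD on day 6.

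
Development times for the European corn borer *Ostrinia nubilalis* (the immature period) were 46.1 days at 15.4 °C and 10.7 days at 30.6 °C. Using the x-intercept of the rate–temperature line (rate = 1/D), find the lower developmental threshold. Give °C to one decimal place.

10.8 °C

Under the model K = D·(T − T_b), so D₁·(T₁ − T_b) = D₂·(T₂ − T_b).
46.1·(15.4 − T_b) = 10.7·(30.6 − T_b)
T_b = (46.1·15.4 − 10.7·30.6) / (46.1 − 10.7) = 382.52 / 35.4 = 10.806 °C ≈ 10.8 °C.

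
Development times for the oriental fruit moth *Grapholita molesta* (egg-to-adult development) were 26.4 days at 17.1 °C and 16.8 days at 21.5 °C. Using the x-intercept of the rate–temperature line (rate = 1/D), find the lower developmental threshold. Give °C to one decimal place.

9.4 °C

Under the model K = D·(T − T_b), so D₁·(T₁ − T_b) = D₂·(T₂ − T_b).
26.4·(17.1 − T_b) = 16.8·(21.5 − T_b)
T_b = (26.4·17.1 − 16.8·21.5) / (26.4 − 16.8) = 90.24 / 9.6 = 9.400 °C ≈ 9.4 °C.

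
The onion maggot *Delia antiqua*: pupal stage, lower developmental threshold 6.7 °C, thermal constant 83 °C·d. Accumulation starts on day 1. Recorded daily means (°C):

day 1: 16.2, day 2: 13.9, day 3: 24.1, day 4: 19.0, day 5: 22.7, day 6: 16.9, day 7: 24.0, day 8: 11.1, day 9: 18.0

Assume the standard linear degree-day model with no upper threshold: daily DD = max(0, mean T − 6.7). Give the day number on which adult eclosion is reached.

Daily DD above 6.7 °C: 9.5, 7.2, 17.4, 12.3, 16.0, 10.2, 17.3, 4.4, 11.3.
Cumulative: 9.5, 16.7, 34.1, 46.4, 62.4, 72.6, 89.9, 94.3, 105.6.
The total first reaches 83 DD on day 7.

day 7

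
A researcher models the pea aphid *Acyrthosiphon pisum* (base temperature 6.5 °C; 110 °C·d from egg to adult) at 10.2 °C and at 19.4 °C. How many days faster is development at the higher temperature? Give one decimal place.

At 10.2 °C: 110 / (10.2 − 6.5) = 110 / 3.7 = 29.730 d.
At 19.4 °C: 110 / (19.4 − 6.5) = 110 / 12.9 = 8.527 d.
Difference = |29.730 − 8.527| = 21.203 ≈ 21.2 days.

21.2 days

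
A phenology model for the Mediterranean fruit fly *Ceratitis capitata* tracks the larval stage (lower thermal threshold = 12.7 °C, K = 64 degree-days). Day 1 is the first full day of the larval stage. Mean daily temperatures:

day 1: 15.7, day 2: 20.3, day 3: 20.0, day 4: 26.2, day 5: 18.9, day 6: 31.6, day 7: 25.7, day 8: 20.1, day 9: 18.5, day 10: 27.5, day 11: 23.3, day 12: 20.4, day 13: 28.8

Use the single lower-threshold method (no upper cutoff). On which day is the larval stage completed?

Daily DD above 12.7 °C: 3.0, 7.6, 7.3, 13.5, 6.2, 18.9, 13.0, 7.4, 5.8, 14.8, 10.6, 7.7, 16.1.
Cumulative: 3.0, 10.6, 17.9, 31.4, 37.6, 56.5, 69.5, 76.9, 82.7, 97.5, 108.1, 115.8, 131.9.
The total first reaches 64 DD on day 7.

day 7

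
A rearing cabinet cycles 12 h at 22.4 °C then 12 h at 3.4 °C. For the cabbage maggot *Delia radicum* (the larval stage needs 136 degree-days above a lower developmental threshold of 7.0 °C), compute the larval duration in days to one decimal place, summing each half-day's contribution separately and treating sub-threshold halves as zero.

17.7 days

Day half: max(0, 22.4 − 7.0) × 0.5 = 15.4 × 0.5 = 7.70 DD.
Night half: max(0, 3.4 − 7.0) × 0.5 = 0.0 × 0.5 = 0.00 DD.
Per 24 h: 7.70 DD/day.
Duration = 136 / 7.70 = 17.662 ≈ 17.7 days.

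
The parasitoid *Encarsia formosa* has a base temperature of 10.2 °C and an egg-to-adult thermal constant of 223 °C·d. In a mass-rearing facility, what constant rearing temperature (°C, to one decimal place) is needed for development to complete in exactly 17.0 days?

23.3 °C

Required daily accumulation = 223 / 17.0 = 13.118 DD/day.
T = T_base + 13.118 = 10.2 + 13.118 = 23.318 ≈ 23.3 °C.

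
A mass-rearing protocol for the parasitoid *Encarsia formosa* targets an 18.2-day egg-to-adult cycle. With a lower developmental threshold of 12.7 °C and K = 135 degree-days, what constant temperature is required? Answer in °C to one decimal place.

20.1 °C

Required daily accumulation = 135 / 18.2 = 7.418 DD/day.
T = T_base + 7.418 = 12.7 + 7.418 = 20.118 ≈ 20.1 °C.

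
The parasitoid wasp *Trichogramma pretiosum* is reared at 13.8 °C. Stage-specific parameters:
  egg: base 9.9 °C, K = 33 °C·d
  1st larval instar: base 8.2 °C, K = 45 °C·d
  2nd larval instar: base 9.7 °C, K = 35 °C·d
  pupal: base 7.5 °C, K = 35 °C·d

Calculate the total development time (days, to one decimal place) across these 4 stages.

30.6 days

egg: 33 / (13.8 − 9.9) = 33 / 3.9 = 8.462 d.
1st larval instar: 45 / (13.8 − 8.2) = 45 / 5.6 = 8.036 d.
2nd larval instar: 35 / (13.8 − 9.7) = 35 / 4.1 = 8.537 d.
pupal: 35 / (13.8 − 7.5) = 35 / 6.3 = 5.556 d.
Sum = 30.589 ≈ 30.6 days.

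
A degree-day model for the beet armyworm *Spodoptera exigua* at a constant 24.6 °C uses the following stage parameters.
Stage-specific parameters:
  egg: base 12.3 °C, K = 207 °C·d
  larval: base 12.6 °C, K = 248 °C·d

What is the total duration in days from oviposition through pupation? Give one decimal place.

egg: 207 / (24.6 − 12.3) = 207 / 12.3 = 16.829 d.
larval: 248 / (24.6 − 12.6) = 248 / 12.0 = 20.667 d.
Sum = 37.496 ≈ 37.5 days.

37.5 days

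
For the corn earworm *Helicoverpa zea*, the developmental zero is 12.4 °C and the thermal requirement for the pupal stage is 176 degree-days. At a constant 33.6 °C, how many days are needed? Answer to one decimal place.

Daily accumulation = 33.6 − 12.4 = 21.2 DD/day.
Duration = 176 / 21.2 = 8.302 ≈ 8.3 days.

8.3 days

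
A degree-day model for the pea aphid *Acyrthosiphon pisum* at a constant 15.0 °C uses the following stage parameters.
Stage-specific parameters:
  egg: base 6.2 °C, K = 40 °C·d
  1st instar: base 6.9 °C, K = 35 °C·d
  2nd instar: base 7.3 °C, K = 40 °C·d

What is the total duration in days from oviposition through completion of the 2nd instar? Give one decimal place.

14.1 days

egg: 40 / (15.0 − 6.2) = 40 / 8.8 = 4.545 d.
1st instar: 35 / (15.0 − 6.9) = 35 / 8.1 = 4.321 d.
2nd instar: 40 / (15.0 − 7.3) = 40 / 7.7 = 5.195 d.
Sum = 14.061 ≈ 14.1 days.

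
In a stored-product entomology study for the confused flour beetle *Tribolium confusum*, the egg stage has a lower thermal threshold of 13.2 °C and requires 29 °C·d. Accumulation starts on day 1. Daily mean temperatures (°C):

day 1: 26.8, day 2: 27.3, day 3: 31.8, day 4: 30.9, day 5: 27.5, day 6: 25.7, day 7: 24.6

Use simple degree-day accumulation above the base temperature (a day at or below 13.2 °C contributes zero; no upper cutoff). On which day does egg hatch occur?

day 3

Daily DD above 13.2 °C: 13.6, 14.1, 18.6, 17.7, 14.3, 12.5, 11.4.
Cumulative: 13.6, 27.7, 46.3, 64.0, 78.3, 90.8, 102.2.
The total first reaches 29 DD on day 3.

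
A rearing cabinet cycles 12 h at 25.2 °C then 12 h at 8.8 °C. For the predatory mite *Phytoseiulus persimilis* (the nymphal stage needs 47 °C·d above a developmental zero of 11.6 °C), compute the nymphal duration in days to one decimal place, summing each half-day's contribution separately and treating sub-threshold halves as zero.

Day half: max(0, 25.2 − 11.6) × 0.5 = 13.6 × 0.5 = 6.80 DD.
Night half: max(0, 8.8 − 11.6) × 0.5 = 0.0 × 0.5 = 0.00 DD.
Per 24 h: 6.80 DD/day.
Duration = 47 / 6.80 = 6.912 ≈ 6.9 days.

6.9 days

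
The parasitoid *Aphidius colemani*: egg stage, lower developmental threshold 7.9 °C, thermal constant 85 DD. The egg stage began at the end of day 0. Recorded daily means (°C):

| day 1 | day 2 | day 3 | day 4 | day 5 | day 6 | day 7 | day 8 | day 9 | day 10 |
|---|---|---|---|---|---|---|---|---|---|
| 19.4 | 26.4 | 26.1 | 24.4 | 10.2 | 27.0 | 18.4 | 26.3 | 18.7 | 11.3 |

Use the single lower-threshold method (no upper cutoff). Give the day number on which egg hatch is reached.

day 6

Daily DD above 7.9 °C: 11.5, 18.5, 18.2, 16.5, 2.3, 19.1, 10.5, 18.4, 10.8, 3.4.
Cumulative: 11.5, 30.0, 48.2, 64.7, 67.0, 86.1, 96.6, 115.0, 125.8, 129.2.
The total first reaches 85 DD on day 6.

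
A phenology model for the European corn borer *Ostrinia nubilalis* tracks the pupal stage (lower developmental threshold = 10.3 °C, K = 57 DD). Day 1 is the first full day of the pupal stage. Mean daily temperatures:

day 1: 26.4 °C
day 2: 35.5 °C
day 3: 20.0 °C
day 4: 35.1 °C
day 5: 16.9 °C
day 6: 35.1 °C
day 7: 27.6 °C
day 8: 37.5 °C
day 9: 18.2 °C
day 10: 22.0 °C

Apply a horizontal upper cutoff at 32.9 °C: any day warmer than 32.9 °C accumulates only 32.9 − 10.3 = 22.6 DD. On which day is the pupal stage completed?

day 4

Daily DD above 10.3 °C (capped at 22.6): 16.1, 22.6, 9.7, 22.6, 6.6, 22.6, 17.3, 22.6, 7.9, 11.7.
Cumulative: 16.1, 38.7, 48.4, 71.0, 77.6, 100.2, 117.5, 140.1, 148.0, 159.7.
The total first reaches 57 DD on day 4.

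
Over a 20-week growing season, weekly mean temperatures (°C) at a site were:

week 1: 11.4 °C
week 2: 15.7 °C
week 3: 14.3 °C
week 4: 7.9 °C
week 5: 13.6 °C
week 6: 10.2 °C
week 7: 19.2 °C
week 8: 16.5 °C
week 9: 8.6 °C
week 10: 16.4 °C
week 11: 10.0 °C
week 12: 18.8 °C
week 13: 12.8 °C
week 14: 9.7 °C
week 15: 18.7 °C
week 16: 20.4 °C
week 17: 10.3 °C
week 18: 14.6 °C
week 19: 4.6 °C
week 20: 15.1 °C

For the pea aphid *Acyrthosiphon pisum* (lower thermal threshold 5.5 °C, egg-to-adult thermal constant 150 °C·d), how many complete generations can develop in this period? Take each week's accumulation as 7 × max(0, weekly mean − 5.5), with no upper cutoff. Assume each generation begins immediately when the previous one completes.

7 generations

Weekly DD (7 × max(0, T̄ − 5.5)): 41.3, 71.4, 61.6, 16.8, 56.7, 32.9, 95.9, 77.0, 21.7, 76.3, 31.5, 93.1, 51.1, 29.4, 92.4, 104.3, 33.6, 63.7, 0.0, 67.2.
Season total = 1117.9 DD.
Complete generations = ⌊1117.9 / 150⌋ = 7.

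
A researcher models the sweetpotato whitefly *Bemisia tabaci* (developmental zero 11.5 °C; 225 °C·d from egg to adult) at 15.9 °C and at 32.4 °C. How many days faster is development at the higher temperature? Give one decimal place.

At 15.9 °C: 225 / (15.9 − 11.5) = 225 / 4.4 = 51.136 d.
At 32.4 °C: 225 / (32.4 − 11.5) = 225 / 20.9 = 10.766 d.
Difference = |51.136 − 10.766| = 40.371 ≈ 40.4 days.

40.4 days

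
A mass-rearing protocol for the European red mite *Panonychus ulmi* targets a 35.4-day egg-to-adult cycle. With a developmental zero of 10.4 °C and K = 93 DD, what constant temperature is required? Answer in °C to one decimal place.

13.0 °C

Required daily accumulation = 93 / 35.4 = 2.627 DD/day.
T = T_base + 2.627 = 10.4 + 2.627 = 13.027 ≈ 13.0 °C.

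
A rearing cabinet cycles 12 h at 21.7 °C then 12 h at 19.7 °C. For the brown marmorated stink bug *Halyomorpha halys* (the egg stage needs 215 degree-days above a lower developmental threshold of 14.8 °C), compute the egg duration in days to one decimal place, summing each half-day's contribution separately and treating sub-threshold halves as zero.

36.4 days

Day half: max(0, 21.7 − 14.8) × 0.5 = 6.9 × 0.5 = 3.45 DD.
Night half: max(0, 19.7 − 14.8) × 0.5 = 4.9 × 0.5 = 2.45 DD.
Per 24 h: 5.90 DD/day.
Duration = 215 / 5.90 = 36.441 ≈ 36.4 days.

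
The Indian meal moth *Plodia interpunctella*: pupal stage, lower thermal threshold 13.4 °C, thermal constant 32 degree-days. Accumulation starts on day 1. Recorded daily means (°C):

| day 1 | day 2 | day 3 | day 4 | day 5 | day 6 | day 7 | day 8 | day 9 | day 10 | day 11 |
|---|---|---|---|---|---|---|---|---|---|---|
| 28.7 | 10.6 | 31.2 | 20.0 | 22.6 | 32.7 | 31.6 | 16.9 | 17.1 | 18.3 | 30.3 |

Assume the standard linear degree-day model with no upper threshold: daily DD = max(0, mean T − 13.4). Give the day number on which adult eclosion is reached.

day 3

Daily DD above 13.4 °C: 15.3, 0.0, 17.8, 6.6, 9.2, 19.3, 18.2, 3.5, 3.7, 4.9, 16.9.
Cumulative: 15.3, 15.3, 33.1, 39.7, 48.9, 68.2, 86.4, 89.9, 93.6, 98.5, 115.4.
The total first reaches 32 DD on day 3.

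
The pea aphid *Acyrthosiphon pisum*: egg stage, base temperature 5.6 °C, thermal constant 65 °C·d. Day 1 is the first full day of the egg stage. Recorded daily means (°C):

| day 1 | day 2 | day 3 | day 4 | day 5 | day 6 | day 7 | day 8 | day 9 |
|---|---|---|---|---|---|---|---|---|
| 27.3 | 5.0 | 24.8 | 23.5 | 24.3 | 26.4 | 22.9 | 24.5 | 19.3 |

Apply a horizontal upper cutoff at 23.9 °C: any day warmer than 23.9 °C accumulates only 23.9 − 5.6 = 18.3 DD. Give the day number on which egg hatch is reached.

Daily DD above 5.6 °C (capped at 18.3): 18.3, 0.0, 18.3, 17.9, 18.3, 18.3, 17.3, 18.3, 13.7.
Cumulative: 18.3, 18.3, 36.6, 54.5, 72.8, 91.1, 108.4, 126.7, 140.4.
The total first reaches 65 DD on day 5.

day 5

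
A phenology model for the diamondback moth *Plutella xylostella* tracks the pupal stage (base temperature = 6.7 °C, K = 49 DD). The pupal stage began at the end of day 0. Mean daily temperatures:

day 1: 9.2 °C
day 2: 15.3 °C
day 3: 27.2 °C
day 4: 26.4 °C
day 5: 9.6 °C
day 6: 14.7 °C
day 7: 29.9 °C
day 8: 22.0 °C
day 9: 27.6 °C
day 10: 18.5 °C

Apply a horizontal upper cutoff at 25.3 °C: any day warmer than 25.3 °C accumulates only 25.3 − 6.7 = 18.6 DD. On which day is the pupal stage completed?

day 5

Daily DD above 6.7 °C (capped at 18.6): 2.5, 8.6, 18.6, 18.6, 2.9, 8.0, 18.6, 15.3, 18.6, 11.8.
Cumulative: 2.5, 11.1, 29.7, 48.3, 51.2, 59.2, 77.8, 93.1, 111.7, 123.5.
The total first reaches 49 DD on day 5.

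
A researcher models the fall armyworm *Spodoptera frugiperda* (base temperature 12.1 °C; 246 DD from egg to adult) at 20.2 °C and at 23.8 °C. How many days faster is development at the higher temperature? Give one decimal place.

9.3 days

At 20.2 °C: 246 / (20.2 − 12.1) = 246 / 8.1 = 30.370 d.
At 23.8 °C: 246 / (23.8 − 12.1) = 246 / 11.7 = 21.026 d.
Difference = |30.370 − 21.026| = 9.345 ≈ 9.3 days.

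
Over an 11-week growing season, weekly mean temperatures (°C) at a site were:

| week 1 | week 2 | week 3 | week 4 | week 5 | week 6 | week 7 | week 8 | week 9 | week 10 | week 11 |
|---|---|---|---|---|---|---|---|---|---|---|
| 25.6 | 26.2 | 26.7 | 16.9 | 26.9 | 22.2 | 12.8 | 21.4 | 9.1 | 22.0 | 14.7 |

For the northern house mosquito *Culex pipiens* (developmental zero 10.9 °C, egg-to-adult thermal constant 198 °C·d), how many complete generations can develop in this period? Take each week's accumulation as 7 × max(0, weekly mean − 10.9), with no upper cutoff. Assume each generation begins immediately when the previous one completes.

3 generations

Weekly DD (7 × max(0, T̄ − 10.9)): 102.9, 107.1, 110.6, 42.0, 112.0, 79.1, 13.3, 73.5, 0.0, 77.7, 26.6.
Season total = 744.8 DD.
Complete generations = ⌊744.8 / 198⌋ = 3.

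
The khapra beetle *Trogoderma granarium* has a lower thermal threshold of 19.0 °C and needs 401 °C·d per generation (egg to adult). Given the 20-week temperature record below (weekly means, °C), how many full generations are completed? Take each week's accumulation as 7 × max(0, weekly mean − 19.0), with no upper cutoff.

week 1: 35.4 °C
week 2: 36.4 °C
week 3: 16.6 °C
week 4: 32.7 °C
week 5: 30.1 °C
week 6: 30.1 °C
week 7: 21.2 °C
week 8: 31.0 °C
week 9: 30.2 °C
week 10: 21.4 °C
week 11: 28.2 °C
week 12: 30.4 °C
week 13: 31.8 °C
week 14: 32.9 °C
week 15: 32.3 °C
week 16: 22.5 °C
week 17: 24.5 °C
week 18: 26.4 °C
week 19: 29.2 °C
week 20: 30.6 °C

Weekly DD (7 × max(0, T̄ − 19.0)): 114.8, 121.8, 0.0, 95.9, 77.7, 77.7, 15.4, 84.0, 78.4, 16.8, 64.4, 79.8, 89.6, 97.3, 93.1, 24.5, 38.5, 51.8, 71.4, 81.2.
Season total = 1374.1 DD.
Complete generations = ⌊1374.1 / 401⌋ = 3.

3 generations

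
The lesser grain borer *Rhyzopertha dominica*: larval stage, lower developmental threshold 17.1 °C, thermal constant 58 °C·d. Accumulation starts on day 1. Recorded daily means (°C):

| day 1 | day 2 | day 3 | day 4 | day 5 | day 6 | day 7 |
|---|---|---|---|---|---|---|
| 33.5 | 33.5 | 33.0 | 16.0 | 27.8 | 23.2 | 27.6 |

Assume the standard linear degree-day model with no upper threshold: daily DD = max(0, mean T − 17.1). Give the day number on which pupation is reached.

day 5

Daily DD above 17.1 °C: 16.4, 16.4, 15.9, 0.0, 10.7, 6.1, 10.5.
Cumulative: 16.4, 32.8, 48.7, 48.7, 59.4, 65.5, 76.0.
The total first reaches 58 DD on day 5.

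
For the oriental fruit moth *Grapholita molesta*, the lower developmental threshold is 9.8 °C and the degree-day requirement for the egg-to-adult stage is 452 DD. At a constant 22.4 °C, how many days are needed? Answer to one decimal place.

Daily accumulation = 22.4 − 9.8 = 12.6 DD/day.
Duration = 452 / 12.6 = 35.873 ≈ 35.9 days.

35.9 days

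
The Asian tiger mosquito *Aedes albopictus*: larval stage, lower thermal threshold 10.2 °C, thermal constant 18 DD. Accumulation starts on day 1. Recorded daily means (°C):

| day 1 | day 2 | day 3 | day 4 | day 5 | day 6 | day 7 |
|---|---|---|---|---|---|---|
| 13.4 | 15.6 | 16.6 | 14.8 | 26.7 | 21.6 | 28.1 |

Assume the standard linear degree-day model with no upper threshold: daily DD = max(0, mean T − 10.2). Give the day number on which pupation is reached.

day 4

Daily DD above 10.2 °C: 3.2, 5.4, 6.4, 4.6, 16.5, 11.4, 17.9.
Cumulative: 3.2, 8.6, 15.0, 19.6, 36.1, 47.5, 65.4.
The total first reaches 18 DD on day 4.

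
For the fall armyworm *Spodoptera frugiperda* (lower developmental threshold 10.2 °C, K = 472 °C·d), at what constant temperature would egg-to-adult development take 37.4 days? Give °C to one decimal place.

Required daily accumulation = 472 / 37.4 = 12.620 DD/day.
T = T_base + 12.620 = 10.2 + 12.620 = 22.820 ≈ 22.8 °C.

22.8 °C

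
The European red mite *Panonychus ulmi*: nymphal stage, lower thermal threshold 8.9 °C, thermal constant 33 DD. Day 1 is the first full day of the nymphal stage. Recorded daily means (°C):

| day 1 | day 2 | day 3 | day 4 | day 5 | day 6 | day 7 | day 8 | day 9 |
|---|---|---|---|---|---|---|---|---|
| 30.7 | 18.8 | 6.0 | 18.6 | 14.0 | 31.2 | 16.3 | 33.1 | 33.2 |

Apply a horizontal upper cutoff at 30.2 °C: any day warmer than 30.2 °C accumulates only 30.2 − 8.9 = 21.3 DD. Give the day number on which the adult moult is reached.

Daily DD above 8.9 °C (capped at 21.3): 21.3, 9.9, 0.0, 9.7, 5.1, 21.3, 7.4, 21.3, 21.3.
Cumulative: 21.3, 31.2, 31.2, 40.9, 46.0, 67.3, 74.7, 96.0, 117.3.
The total first reaches 33 DD on day 4.

day 4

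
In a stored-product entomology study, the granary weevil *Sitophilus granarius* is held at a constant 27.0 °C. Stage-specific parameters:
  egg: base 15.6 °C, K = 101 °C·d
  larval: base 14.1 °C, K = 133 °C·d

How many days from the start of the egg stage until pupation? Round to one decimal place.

19.2 days

egg: 101 / (27.0 − 15.6) = 101 / 11.4 = 8.860 d.
larval: 133 / (27.0 − 14.1) = 133 / 12.9 = 10.310 d.
Sum = 19.170 ≈ 19.2 days.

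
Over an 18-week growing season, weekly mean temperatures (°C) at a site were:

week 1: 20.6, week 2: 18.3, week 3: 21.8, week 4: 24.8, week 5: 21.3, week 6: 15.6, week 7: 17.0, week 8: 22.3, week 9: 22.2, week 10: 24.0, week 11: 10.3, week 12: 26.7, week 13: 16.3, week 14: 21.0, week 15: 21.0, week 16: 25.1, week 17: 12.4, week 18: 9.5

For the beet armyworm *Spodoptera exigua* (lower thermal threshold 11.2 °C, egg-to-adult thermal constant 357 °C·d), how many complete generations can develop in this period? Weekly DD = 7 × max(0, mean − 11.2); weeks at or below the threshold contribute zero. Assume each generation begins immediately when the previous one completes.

Weekly DD (7 × max(0, T̄ − 11.2)): 65.8, 49.7, 74.2, 95.2, 70.7, 30.8, 40.6, 77.7, 77.0, 89.6, 0.0, 108.5, 35.7, 68.6, 68.6, 97.3, 8.4, 0.0.
Season total = 1058.4 DD.
Complete generations = ⌊1058.4 / 357⌋ = 2.

2 generations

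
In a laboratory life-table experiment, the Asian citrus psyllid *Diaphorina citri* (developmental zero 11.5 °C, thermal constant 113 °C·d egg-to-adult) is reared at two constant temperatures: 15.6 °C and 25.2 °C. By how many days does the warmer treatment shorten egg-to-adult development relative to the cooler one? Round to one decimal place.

At 15.6 °C: 113 / (15.6 − 11.5) = 113 / 4.1 = 27.561 d.
At 25.2 °C: 113 / (25.2 − 11.5) = 113 / 13.7 = 8.248 d.
Difference = |27.561 − 8.248| = 19.313 ≈ 19.3 days.

19.3 days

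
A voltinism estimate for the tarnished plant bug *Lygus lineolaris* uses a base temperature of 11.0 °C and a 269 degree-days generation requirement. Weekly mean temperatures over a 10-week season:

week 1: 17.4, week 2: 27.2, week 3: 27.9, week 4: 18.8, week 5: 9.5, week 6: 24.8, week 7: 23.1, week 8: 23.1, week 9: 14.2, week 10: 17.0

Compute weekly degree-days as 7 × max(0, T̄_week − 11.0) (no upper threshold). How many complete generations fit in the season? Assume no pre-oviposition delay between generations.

Weekly DD (7 × max(0, T̄ − 11.0)): 44.8, 113.4, 118.3, 54.6, 0.0, 96.6, 84.7, 84.7, 22.4, 42.0.
Season total = 661.5 DD.
Complete generations = ⌊661.5 / 269⌋ = 2.

2 generations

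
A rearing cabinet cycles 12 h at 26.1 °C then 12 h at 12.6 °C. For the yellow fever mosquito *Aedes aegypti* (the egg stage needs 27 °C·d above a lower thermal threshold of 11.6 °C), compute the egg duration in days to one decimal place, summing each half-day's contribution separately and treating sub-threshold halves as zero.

3.5 days

Day half: max(0, 26.1 − 11.6) × 0.5 = 14.5 × 0.5 = 7.25 DD.
Night half: max(0, 12.6 − 11.6) × 0.5 = 1.0 × 0.5 = 0.50 DD.
Per 24 h: 7.75 DD/day.
Duration = 27 / 7.75 = 3.484 ≈ 3.5 days.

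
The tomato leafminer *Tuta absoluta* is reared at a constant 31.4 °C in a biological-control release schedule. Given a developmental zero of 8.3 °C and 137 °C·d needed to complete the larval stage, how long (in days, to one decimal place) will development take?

5.9 days

Daily accumulation = 31.4 − 8.3 = 23.1 DD/day.
Duration = 137 / 23.1 = 5.931 ≈ 5.9 days.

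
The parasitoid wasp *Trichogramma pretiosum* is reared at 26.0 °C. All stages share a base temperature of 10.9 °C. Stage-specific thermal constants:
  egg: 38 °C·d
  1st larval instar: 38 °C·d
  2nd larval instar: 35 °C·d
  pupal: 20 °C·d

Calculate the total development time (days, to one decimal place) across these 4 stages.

8.7 days

Daily accumulation at 26.0 °C = 26.0 − 10.9 = 15.1 DD/day.
Total K = 38 + 38 + 35 + 20 = 131 DD.
Total duration = 131 / 15.1 = 8.675 ≈ 8.7 days.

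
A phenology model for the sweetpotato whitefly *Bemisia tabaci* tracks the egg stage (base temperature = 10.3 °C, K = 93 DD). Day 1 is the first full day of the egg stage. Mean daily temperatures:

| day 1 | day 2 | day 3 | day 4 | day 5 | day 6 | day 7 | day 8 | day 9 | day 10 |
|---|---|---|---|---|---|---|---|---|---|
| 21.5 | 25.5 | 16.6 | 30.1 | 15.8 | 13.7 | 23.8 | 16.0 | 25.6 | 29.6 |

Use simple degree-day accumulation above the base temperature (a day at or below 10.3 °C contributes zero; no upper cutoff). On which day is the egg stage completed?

Daily DD above 10.3 °C: 11.2, 15.2, 6.3, 19.8, 5.5, 3.4, 13.5, 5.7, 15.3, 19.3.
Cumulative: 11.2, 26.4, 32.7, 52.5, 58.0, 61.4, 74.9, 80.6, 95.9, 115.2.
The total first reaches 93 DD on day 9.

day 9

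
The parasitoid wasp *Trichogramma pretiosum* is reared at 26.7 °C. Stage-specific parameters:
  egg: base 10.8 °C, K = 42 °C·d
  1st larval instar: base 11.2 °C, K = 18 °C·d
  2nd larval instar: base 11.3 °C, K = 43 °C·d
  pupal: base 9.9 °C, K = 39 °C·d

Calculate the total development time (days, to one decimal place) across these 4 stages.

8.9 days

egg: 42 / (26.7 − 10.8) = 42 / 15.9 = 2.642 d.
1st larval instar: 18 / (26.7 − 11.2) = 18 / 15.5 = 1.161 d.
2nd larval instar: 43 / (26.7 − 11.3) = 43 / 15.4 = 2.792 d.
pupal: 39 / (26.7 − 9.9) = 39 / 16.8 = 2.321 d.
Sum = 8.916 ≈ 8.9 days.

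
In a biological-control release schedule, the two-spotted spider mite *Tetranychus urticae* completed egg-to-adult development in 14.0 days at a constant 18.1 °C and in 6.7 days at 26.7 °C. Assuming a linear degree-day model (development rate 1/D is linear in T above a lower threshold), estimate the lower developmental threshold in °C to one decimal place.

Linear rate model ⇒ the product D·(T − T_b) is constant across temperatures.
14.0·(18.1 − T_b) = 6.7·(26.7 − T_b)
T_b = (14.0·18.1 − 6.7·26.7) / (14.0 − 6.7) = 74.51 / 7.3 = 10.207 °C ≈ 10.2 °C.

10.2 °C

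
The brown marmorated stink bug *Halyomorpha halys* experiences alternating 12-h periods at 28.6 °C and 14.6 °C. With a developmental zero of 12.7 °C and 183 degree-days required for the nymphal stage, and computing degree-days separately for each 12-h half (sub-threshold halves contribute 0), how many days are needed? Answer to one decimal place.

20.6 days

Day half: max(0, 28.6 − 12.7) × 0.5 = 15.9 × 0.5 = 7.95 DD.
Night half: max(0, 14.6 − 12.7) × 0.5 = 1.9 × 0.5 = 0.95 DD.
Per 24 h: 8.90 DD/day.
Duration = 183 / 8.90 = 20.562 ≈ 20.6 days.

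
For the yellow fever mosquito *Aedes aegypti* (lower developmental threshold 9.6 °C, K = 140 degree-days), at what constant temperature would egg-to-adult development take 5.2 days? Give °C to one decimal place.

Required daily accumulation = 140 / 5.2 = 26.923 DD/day.
T = T_base + 26.923 = 9.6 + 26.923 = 36.523 ≈ 36.5 °C.

36.5 °C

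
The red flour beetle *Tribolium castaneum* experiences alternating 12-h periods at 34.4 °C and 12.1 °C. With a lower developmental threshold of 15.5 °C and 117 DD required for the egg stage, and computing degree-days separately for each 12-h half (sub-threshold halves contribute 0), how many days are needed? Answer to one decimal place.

Day half: max(0, 34.4 − 15.5) × 0.5 = 18.9 × 0.5 = 9.45 DD.
Night half: max(0, 12.1 − 15.5) × 0.5 = 0.0 × 0.5 = 0.00 DD.
Per 24 h: 9.45 DD/day.
Duration = 117 / 9.45 = 12.381 ≈ 12.4 days.

12.4 days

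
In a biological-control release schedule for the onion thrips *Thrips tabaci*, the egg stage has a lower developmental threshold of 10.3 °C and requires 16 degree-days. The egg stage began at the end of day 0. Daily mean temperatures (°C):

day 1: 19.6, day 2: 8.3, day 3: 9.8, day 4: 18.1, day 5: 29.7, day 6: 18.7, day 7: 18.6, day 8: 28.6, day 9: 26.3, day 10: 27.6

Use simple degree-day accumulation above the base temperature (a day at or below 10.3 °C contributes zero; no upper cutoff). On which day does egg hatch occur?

Daily DD above 10.3 °C: 9.3, 0.0, 0.0, 7.8, 19.4, 8.4, 8.3, 18.3, 16.0, 17.3.
Cumulative: 9.3, 9.3, 9.3, 17.1, 36.5, 44.9, 53.2, 71.5, 87.5, 104.8.
The total first reaches 16 DD on day 4.

day 4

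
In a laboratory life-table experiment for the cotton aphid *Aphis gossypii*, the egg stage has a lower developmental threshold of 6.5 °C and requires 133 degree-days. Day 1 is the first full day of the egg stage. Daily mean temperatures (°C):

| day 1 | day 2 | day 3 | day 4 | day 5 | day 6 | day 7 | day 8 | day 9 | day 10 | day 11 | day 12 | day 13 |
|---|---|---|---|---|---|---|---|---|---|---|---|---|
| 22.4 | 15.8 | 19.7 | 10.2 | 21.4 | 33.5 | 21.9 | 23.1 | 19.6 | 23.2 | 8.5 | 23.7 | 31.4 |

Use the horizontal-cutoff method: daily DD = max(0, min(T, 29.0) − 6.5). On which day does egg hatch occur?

day 10

Daily DD above 6.5 °C (capped at 22.5): 15.9, 9.3, 13.2, 3.7, 14.9, 22.5, 15.4, 16.6, 13.1, 16.7, 2.0, 17.2, 22.5.
Cumulative: 15.9, 25.2, 38.4, 42.1, 57.0, 79.5, 94.9, 111.5, 124.6, 141.3, 143.3, 160.5, 183.0.
The total first reaches 133 DD on day 10.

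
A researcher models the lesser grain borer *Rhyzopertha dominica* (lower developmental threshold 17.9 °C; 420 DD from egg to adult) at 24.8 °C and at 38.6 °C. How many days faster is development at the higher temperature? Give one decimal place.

40.6 days

At 24.8 °C: 420 / (24.8 − 17.9) = 420 / 6.9 = 60.870 d.
At 38.6 °C: 420 / (38.6 − 17.9) = 420 / 20.7 = 20.290 d.
Difference = |60.870 − 20.290| = 40.580 ≈ 40.6 days.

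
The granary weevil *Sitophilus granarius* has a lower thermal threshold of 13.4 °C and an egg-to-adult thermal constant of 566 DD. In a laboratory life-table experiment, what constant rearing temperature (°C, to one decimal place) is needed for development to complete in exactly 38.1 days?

28.3 °C

Required daily accumulation = 566 / 38.1 = 14.856 DD/day.
T = T_base + 14.856 = 13.4 + 14.856 = 28.256 ≈ 28.3 °C.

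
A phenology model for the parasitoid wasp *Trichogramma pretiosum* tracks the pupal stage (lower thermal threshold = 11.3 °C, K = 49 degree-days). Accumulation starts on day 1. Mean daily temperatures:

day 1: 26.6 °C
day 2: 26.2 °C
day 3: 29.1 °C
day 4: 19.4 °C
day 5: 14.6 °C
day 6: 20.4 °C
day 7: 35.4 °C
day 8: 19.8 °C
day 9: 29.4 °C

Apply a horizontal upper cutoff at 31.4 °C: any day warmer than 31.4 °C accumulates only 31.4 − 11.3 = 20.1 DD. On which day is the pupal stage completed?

day 4

Daily DD above 11.3 °C (capped at 20.1): 15.3, 14.9, 17.8, 8.1, 3.3, 9.1, 20.1, 8.5, 18.1.
Cumulative: 15.3, 30.2, 48.0, 56.1, 59.4, 68.5, 88.6, 97.1, 115.2.
The total first reaches 49 DD on day 4.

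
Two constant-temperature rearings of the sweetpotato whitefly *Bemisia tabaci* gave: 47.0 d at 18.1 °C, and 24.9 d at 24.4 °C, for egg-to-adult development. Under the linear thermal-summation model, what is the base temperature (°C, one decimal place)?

Under the model K = D·(T − T_b), so D₁·(T₁ − T_b) = D₂·(T₂ − T_b).
47.0·(18.1 − T_b) = 24.9·(24.4 − T_b)
T_b = (47.0·18.1 − 24.9·24.4) / (47.0 − 24.9) = 243.14 / 22.1 = 11.002 °C ≈ 11.0 °C.

11.0 °C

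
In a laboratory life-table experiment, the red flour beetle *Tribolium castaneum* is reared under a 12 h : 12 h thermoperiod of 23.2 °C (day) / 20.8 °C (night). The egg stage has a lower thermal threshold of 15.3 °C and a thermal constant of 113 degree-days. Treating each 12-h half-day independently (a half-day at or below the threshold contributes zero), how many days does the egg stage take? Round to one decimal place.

Day half: max(0, 23.2 − 15.3) × 0.5 = 7.9 × 0.5 = 3.95 DD.
Night half: max(0, 20.8 − 15.3) × 0.5 = 5.5 × 0.5 = 2.75 DD.
Per 24 h: 6.70 DD/day.
Duration = 113 / 6.70 = 16.866 ≈ 16.9 days.

16.9 days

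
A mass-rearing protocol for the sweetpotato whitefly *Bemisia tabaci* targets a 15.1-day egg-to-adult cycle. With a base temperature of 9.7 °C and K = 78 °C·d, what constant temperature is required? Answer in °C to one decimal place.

14.9 °C

Required daily accumulation = 78 / 15.1 = 5.166 DD/day.
T = T_base + 5.166 = 9.7 + 5.166 = 14.866 ≈ 14.9 °C.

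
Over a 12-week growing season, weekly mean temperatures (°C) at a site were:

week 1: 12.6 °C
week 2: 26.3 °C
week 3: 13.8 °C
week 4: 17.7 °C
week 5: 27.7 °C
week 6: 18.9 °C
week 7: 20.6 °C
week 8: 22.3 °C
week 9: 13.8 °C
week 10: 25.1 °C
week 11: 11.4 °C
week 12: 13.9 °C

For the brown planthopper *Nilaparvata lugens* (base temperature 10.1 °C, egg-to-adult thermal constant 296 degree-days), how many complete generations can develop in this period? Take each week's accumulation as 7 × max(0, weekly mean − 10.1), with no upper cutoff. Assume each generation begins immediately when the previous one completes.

Weekly DD (7 × max(0, T̄ − 10.1)): 17.5, 113.4, 25.9, 53.2, 123.2, 61.6, 73.5, 85.4, 25.9, 105.0, 9.1, 26.6.
Season total = 720.3 DD.
Complete generations = ⌊720.3 / 296⌋ = 2.

2 generations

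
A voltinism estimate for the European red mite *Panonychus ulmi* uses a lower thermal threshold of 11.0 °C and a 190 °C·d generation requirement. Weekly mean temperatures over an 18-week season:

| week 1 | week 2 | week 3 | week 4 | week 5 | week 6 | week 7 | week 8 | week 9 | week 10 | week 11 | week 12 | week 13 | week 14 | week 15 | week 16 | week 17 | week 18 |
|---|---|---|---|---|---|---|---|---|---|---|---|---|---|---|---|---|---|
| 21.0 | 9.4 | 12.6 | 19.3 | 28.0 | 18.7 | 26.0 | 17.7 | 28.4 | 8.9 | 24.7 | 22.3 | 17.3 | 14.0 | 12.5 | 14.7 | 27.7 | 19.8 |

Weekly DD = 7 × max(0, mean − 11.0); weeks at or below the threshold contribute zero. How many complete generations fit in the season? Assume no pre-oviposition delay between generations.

Weekly DD (7 × max(0, T̄ − 11.0)): 70.0, 0.0, 11.2, 58.1, 119.0, 53.9, 105.0, 46.9, 121.8, 0.0, 95.9, 79.1, 44.1, 21.0, 10.5, 25.9, 116.9, 61.6.
Season total = 1040.9 DD.
Complete generations = ⌊1040.9 / 190⌋ = 5.

5 generations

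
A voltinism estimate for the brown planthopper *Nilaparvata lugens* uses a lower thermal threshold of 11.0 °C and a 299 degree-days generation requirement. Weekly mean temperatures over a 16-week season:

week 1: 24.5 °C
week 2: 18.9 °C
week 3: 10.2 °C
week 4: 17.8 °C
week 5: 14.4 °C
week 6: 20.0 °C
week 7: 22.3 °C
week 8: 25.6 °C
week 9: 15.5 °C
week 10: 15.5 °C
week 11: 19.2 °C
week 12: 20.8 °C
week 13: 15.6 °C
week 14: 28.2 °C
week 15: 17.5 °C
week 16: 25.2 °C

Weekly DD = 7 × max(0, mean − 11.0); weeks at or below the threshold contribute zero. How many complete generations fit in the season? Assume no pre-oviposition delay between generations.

3 generations

Weekly DD (7 × max(0, T̄ − 11.0)): 94.5, 55.3, 0.0, 47.6, 23.8, 63.0, 79.1, 102.2, 31.5, 31.5, 57.4, 68.6, 32.2, 120.4, 45.5, 99.4.
Season total = 952.0 DD.
Complete generations = ⌊952.0 / 299⌋ = 3.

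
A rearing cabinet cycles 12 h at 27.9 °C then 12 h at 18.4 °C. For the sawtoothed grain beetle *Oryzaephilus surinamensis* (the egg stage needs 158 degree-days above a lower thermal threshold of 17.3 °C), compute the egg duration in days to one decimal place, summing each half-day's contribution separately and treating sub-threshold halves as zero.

27.0 days

Day half: max(0, 27.9 − 17.3) × 0.5 = 10.6 × 0.5 = 5.30 DD.
Night half: max(0, 18.4 − 17.3) × 0.5 = 1.1 × 0.5 = 0.55 DD.
Per 24 h: 5.85 DD/day.
Duration = 158 / 5.85 = 27.009 ≈ 27.0 days.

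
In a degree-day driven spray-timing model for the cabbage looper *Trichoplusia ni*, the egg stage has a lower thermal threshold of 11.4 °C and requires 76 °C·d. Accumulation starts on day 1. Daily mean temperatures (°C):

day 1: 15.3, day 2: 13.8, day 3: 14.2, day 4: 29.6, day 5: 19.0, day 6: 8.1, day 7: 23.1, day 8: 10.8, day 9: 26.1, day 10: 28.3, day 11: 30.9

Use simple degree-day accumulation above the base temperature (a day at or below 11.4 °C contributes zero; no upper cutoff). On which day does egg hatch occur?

day 10

Daily DD above 11.4 °C: 3.9, 2.4, 2.8, 18.2, 7.6, 0.0, 11.7, 0.0, 14.7, 16.9, 19.5.
Cumulative: 3.9, 6.3, 9.1, 27.3, 34.9, 34.9, 46.6, 46.6, 61.3, 78.2, 97.7.
The total first reaches 76 DD on day 10.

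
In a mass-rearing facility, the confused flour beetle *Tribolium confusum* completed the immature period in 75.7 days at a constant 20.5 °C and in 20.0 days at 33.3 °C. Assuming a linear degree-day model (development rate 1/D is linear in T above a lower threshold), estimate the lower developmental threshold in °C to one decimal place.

Linear rate model ⇒ the product D·(T − T_b) is constant across temperatures.
75.7·(20.5 − T_b) = 20.0·(33.3 − T_b)
T_b = (75.7·20.5 − 20.0·33.3) / (75.7 − 20.0) = 885.85 / 55.7 = 15.904 °C ≈ 15.9 °C.

15.9 °C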